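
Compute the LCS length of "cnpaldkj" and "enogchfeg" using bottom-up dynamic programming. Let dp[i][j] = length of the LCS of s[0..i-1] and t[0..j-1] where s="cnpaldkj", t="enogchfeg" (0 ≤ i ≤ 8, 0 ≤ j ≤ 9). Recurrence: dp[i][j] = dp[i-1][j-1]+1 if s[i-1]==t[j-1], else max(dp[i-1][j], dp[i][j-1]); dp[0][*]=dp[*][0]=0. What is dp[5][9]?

   ''  e  n  o  g  c  h  f  e  g
''  0  0  0  0  0  0  0  0  0  0
 c  0  0  0  0  0  1  1  1  1  1
 n  0  0  1  1  1  1  1  1  1  1
 p  0  0  1  1  1  1  1  1  1  1
 a  0  0  1  1  1  1  1  1  1  1
 l  0  0  1  1  1  1  1  1  1  1
 d  0  0  1  1  1  1  1  1  1  1
 k  0  0  1  1  1  1  1  1  1  1
 j  0  0  1  1  1  1  1  1  1  1

1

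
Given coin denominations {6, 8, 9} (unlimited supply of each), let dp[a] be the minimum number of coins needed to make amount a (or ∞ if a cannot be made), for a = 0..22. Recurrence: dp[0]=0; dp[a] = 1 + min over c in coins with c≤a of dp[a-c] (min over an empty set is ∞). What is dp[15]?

2

 a  0  1  2  3  4  5  6  7  8  9 10 11 12 13 14 15 16 17 18 19 20 21 22
dp  0  -  -  -  -  -  1  -  1  1  -  -  2  -  2  2  2  2  2  -  3  3  3
(- denotes ∞ / unreachable)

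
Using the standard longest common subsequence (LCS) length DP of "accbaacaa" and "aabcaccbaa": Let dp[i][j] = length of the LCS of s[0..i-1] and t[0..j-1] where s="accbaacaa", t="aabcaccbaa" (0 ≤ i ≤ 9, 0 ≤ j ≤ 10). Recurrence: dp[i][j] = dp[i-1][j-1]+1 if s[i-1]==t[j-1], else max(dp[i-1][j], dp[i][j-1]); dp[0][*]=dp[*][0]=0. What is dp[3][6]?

3

   ''  a  a  b  c  a  c  c  b  a  a
''  0  0  0  0  0  0  0  0  0  0  0
 a  0  1  1  1  1  1  1  1  1  1  1
 c  0  1  1  1  2  2  2  2  2  2  2
 c  0  1  1  1  2  2  3  3  3  3  3
 b  0  1  1  2  2  2  3  3  4  4  4
 a  0  1  2  2  2  3  3  3  4  5  5
 a  0  1  2  2  2  3  3  3  4  5  6
 c  0  1  2  2  3  3  4  4  4  5  6
 a  0  1  2  2  3  4  4  4  4  5  6
 a  0  1  2  2  3  4  4  4  4  5  6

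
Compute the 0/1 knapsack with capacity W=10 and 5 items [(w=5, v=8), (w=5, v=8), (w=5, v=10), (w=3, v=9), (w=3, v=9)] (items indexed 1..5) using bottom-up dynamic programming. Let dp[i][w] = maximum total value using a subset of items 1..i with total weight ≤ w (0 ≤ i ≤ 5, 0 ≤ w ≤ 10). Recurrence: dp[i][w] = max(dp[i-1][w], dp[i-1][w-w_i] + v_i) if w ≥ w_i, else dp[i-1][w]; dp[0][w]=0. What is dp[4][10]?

19

i\w   0   1   2   3   4   5   6   7   8   9  10
  0   0   0   0   0   0   0   0   0   0   0   0
  1   0   0   0   0   0   8   8   8   8   8   8
  2   0   0   0   0   0   8   8   8   8   8  16
  3   0   0   0   0   0  10  10  10  10  10  18
  4   0   0   0   9   9  10  10  10  19  19  19
  5   0   0   0   9   9  10  18  18  19  19  19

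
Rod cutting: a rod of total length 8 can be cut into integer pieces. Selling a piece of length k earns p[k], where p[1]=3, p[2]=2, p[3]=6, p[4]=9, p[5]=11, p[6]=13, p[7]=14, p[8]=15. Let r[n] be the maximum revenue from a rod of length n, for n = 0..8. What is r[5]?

15

   n    0    1    2    3    4    5    6    7    8
r[n]    0    3    6    9   12   15   18   21   24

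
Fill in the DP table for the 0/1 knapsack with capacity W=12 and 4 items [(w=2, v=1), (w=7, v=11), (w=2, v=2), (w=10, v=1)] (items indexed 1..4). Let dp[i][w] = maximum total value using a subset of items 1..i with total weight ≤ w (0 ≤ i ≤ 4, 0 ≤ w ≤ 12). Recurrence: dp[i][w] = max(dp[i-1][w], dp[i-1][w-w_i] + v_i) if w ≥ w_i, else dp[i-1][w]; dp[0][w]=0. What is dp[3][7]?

11

i\w   0   1   2   3   4   5   6   7   8   9  10  11  12
  0   0   0   0   0   0   0   0   0   0   0   0   0   0
  1   0   0   1   1   1   1   1   1   1   1   1   1   1
  2   0   0   1   1   1   1   1  11  11  12  12  12  12
  3   0   0   2   2   3   3   3  11  11  13  13  14  14
  4   0   0   2   2   3   3   3  11  11  13  13  14  14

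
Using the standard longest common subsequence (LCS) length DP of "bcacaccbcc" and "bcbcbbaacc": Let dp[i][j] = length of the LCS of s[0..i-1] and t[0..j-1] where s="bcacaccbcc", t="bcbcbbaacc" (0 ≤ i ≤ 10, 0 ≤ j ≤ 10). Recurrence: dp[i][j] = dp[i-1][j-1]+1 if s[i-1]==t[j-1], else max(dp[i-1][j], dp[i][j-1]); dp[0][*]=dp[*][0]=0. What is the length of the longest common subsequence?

6

   ''  b  c  b  c  b  b  a  a  c  c
''  0  0  0  0  0  0  0  0  0  0  0
 b  0  1  1  1  1  1  1  1  1  1  1
 c  0  1  2  2  2  2  2  2  2  2  2
 a  0  1  2  2  2  2  2  3  3  3  3
 c  0  1  2  2  3  3  3  3  3  4  4
 a  0  1  2  2  3  3  3  4  4  4  4
 c  0  1  2  2  3  3  3  4  4  5  5
 c  0  1  2  2  3  3  3  4  4  5  6
 b  0  1  2  3  3  4  4  4  4  5  6
 c  0  1  2  3  4  4  4  4  4  5  6
 c  0  1  2  3  4  4  4  4  4  5  6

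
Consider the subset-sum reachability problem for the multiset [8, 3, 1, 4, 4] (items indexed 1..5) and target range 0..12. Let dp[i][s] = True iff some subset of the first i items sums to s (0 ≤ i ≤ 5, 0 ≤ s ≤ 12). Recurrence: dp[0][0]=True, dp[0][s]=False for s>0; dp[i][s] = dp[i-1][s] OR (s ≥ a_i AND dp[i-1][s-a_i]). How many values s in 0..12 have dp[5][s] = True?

10

i\s   0   1   2   3   4   5   6   7   8   9  10  11  12
  0   T   F   F   F   F   F   F   F   F   F   F   F   F
  1   T   F   F   F   F   F   F   F   T   F   F   F   F
  2   T   F   F   T   F   F   F   F   T   F   F   T   F
  3   T   T   F   T   T   F   F   F   T   T   F   T   T
  4   T   T   F   T   T   T   F   T   T   T   F   T   T
  5   T   T   F   T   T   T   F   T   T   T   F   T   T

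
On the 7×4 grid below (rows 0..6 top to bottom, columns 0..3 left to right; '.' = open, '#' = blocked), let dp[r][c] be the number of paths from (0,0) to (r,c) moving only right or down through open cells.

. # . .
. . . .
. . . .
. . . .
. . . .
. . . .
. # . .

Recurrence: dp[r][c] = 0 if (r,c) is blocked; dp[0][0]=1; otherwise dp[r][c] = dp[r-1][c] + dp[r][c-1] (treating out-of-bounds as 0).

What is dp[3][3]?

r\c   0   1   2   3
  0   1   0   0   0
  1   1   1   1   1
  2   1   2   3   4
  3   1   3   6  10
  4   1   4  10  20
  5   1   5  15  35
  6   1   0  15  50

10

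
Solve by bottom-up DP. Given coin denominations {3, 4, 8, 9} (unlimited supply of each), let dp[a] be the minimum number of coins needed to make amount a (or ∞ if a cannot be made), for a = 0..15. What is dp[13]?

 a  0  1  2  3  4  5  6  7  8  9 10 11 12 13 14 15
dp  0  -  -  1  1  -  2  2  1  1  3  2  2  2  3  3
(- denotes ∞ / unreachable)

2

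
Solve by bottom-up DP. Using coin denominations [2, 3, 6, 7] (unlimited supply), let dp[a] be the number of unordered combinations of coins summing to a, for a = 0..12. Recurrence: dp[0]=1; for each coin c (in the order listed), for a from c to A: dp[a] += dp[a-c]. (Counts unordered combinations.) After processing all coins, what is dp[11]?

4

after  coin     0     1     2     3     4     5     6     7     8     9    10    11    12
          2     1     0     1     0     1     0     1     0     1     0     1     0     1
          3     1     0     1     1     1     1     2     1     2     2     2     2     3
          6     1     0     1     1     1     1     3     1     3     3     3     3     6
          7     1     0     1     1     1     1     3     2     3     4     4     4     7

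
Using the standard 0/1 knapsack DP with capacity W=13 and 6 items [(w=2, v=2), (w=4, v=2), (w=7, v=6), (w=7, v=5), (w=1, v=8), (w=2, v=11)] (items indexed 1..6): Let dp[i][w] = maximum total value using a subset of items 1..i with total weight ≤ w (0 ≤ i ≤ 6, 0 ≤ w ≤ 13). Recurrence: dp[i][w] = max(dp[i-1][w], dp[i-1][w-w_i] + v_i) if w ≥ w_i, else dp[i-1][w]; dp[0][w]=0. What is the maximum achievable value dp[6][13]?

i\w   0   1   2   3   4   5   6   7   8   9  10  11  12  13
  0   0   0   0   0   0   0   0   0   0   0   0   0   0   0
  1   0   0   2   2   2   2   2   2   2   2   2   2   2   2
  2   0   0   2   2   2   2   4   4   4   4   4   4   4   4
  3   0   0   2   2   2   2   4   6   6   8   8   8   8  10
  4   0   0   2   2   2   2   4   6   6   8   8   8   8  10
  5   0   8   8  10  10  10  10  12  14  14  16  16  16  16
  6   0   8  11  19  19  21  21  21  21  23  25  25  27  27

27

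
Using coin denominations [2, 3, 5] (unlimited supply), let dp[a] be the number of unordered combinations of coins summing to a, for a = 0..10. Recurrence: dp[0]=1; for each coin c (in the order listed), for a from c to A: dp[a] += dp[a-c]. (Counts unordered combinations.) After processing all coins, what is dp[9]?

after  coin     0     1     2     3     4     5     6     7     8     9    10
          2     1     0     1     0     1     0     1     0     1     0     1
          3     1     0     1     1     1     1     2     1     2     2     2
          5     1     0     1     1     1     2     2     2     3     3     4

3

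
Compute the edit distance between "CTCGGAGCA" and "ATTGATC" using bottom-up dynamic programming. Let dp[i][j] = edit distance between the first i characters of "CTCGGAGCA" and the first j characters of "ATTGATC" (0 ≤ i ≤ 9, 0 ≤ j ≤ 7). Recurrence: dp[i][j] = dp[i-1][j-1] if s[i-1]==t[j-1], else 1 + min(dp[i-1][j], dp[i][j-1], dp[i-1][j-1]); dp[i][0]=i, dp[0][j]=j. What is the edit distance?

5

   ''  A  T  T  G  A  T  C
''  0  1  2  3  4  5  6  7
 C  1  1  2  3  4  5  6  6
 T  2  2  1  2  3  4  5  6
 C  3  3  2  2  3  4  5  5
 G  4  4  3  3  2  3  4  5
 G  5  5  4  4  3  3  4  5
 A  6  5  5  5  4  3  4  5
 G  7  6  6  6  5  4  4  5
 C  8  7  7  7  6  5  5  4
 A  9  8  8  8  7  6  6  5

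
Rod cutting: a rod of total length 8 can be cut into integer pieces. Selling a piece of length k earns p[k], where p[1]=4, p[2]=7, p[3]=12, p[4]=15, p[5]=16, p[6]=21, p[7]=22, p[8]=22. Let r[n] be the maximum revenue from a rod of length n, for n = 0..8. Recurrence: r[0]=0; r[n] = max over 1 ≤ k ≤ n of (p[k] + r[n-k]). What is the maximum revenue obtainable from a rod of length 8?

32

   n    0    1    2    3    4    5    6    7    8
r[n]    0    4    8   12   16   20   24   28   32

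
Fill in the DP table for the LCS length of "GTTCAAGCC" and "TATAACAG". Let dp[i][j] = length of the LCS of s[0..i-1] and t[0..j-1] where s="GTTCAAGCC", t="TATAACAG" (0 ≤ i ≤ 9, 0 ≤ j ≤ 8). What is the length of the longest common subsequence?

   ''  T  A  T  A  A  C  A  G
''  0  0  0  0  0  0  0  0  0
 G  0  0  0  0  0  0  0  0  1
 T  0  1  1  1  1  1  1  1  1
 T  0  1  1  2  2  2  2  2  2
 C  0  1  1  2  2  2  3  3  3
 A  0  1  2  2  3  3  3  4  4
 A  0  1  2  2  3  4  4  4  4
 G  0  1  2  2  3  4  4  4  5
 C  0  1  2  2  3  4  5  5  5
 C  0  1  2  2  3  4  5  5  5

5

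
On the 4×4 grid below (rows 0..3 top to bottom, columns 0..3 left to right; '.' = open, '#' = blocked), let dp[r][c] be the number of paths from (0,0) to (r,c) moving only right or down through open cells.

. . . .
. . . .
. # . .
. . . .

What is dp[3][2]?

r\c   0   1   2   3
  0   1   1   1   1
  1   1   2   3   4
  2   1   0   3   7
  3   1   1   4  11

4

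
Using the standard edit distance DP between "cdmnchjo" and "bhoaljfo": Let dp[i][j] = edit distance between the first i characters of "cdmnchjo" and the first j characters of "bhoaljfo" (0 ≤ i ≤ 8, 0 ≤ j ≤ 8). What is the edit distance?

7

   ''  b  h  o  a  l  j  f  o
''  0  1  2  3  4  5  6  7  8
 c  1  1  2  3  4  5  6  7  8
 d  2  2  2  3  4  5  6  7  8
 m  3  3  3  3  4  5  6  7  8
 n  4  4  4  4  4  5  6  7  8
 c  5  5  5  5  5  5  6  7  8
 h  6  6  5  6  6  6  6  7  8
 j  7  7  6  6  7  7  6  7  8
 o  8  8  7  6  7  8  7  7  7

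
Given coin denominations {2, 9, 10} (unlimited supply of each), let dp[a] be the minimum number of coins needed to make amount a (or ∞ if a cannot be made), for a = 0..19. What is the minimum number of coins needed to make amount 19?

2

 a  0  1  2  3  4  5  6  7  8  9 10 11 12 13 14 15 16 17 18 19
dp  0  -  1  -  2  -  3  -  4  1  1  2  2  3  3  4  4  5  2  2
(- denotes ∞ / unreachable)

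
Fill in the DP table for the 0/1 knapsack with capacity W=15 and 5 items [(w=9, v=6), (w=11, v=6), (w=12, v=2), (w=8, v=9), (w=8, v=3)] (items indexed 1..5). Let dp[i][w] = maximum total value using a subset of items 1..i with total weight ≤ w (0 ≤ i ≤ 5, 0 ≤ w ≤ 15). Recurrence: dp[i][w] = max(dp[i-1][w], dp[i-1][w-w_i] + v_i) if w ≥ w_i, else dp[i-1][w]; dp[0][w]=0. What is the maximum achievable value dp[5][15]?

i\w   0   1   2   3   4   5   6   7   8   9  10  11  12  13  14  15
  0   0   0   0   0   0   0   0   0   0   0   0   0   0   0   0   0
  1   0   0   0   0   0   0   0   0   0   6   6   6   6   6   6   6
  2   0   0   0   0   0   0   0   0   0   6   6   6   6   6   6   6
  3   0   0   0   0   0   0   0   0   0   6   6   6   6   6   6   6
  4   0   0   0   0   0   0   0   0   9   9   9   9   9   9   9   9
  5   0   0   0   0   0   0   0   0   9   9   9   9   9   9   9   9

9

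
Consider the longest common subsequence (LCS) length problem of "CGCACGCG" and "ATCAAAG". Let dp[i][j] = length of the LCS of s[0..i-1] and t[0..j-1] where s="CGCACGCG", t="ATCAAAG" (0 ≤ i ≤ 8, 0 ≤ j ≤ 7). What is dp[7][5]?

   ''  A  T  C  A  A  A  G
''  0  0  0  0  0  0  0  0
 C  0  0  0  1  1  1  1  1
 G  0  0  0  1  1  1  1  2
 C  0  0  0  1  1  1  1  2
 A  0  1  1  1  2  2  2  2
 C  0  1  1  2  2  2  2  2
 G  0  1  1  2  2  2  2  3
 C  0  1  1  2  2  2  2  3
 G  0  1  1  2  2  2  2  3

2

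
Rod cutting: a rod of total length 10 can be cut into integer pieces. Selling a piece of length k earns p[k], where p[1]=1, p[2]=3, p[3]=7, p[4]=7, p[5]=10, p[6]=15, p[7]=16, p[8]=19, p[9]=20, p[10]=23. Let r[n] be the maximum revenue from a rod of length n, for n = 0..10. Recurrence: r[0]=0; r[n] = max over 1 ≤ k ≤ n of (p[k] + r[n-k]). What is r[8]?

19

   n    0    1    2    3    4    5    6    7    8    9   10
r[n]    0    1    3    7    8   10   15   16   19   22   23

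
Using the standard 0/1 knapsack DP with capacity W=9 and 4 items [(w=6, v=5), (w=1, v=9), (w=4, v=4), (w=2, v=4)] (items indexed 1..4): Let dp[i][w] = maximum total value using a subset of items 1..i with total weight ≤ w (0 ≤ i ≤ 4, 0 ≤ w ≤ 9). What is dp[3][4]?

i\w   0   1   2   3   4   5   6   7   8   9
  0   0   0   0   0   0   0   0   0   0   0
  1   0   0   0   0   0   0   5   5   5   5
  2   0   9   9   9   9   9   9  14  14  14
  3   0   9   9   9   9  13  13  14  14  14
  4   0   9   9  13  13  13  13  17  17  18

9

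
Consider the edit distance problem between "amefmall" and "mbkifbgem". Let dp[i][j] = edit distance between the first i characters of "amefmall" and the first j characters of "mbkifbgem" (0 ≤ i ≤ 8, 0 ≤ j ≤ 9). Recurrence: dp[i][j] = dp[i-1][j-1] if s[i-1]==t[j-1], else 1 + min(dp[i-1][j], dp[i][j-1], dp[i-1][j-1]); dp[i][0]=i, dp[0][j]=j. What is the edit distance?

8

   ''  m  b  k  i  f  b  g  e  m
''  0  1  2  3  4  5  6  7  8  9
 a  1  1  2  3  4  5  6  7  8  9
 m  2  1  2  3  4  5  6  7  8  8
 e  3  2  2  3  4  5  6  7  7  8
 f  4  3  3  3  4  4  5  6  7  8
 m  5  4  4  4  4  5  5  6  7  7
 a  6  5  5  5  5  5  6  6  7  8
 l  7  6  6  6  6  6  6  7  7  8
 l  8  7  7  7  7  7  7  7  8  8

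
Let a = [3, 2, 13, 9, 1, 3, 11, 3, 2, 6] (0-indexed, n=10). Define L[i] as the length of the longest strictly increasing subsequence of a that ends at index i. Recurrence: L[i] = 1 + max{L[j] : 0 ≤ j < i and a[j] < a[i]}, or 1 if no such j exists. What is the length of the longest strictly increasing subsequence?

3

   i    0    1    2    3    4    5    6    7    8    9
a[i]    3    2   13    9    1    3   11    3    2    6
L[i]    1    1    2    2    1    2    3    2    2    3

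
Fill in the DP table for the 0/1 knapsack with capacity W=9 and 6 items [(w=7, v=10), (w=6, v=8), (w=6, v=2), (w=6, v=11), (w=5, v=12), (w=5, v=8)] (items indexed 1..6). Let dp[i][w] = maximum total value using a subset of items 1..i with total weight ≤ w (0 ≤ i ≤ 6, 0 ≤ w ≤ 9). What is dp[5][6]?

12

i\w   0   1   2   3   4   5   6   7   8   9
  0   0   0   0   0   0   0   0   0   0   0
  1   0   0   0   0   0   0   0  10  10  10
  2   0   0   0   0   0   0   8  10  10  10
  3   0   0   0   0   0   0   8  10  10  10
  4   0   0   0   0   0   0  11  11  11  11
  5   0   0   0   0   0  12  12  12  12  12
  6   0   0   0   0   0  12  12  12  12  12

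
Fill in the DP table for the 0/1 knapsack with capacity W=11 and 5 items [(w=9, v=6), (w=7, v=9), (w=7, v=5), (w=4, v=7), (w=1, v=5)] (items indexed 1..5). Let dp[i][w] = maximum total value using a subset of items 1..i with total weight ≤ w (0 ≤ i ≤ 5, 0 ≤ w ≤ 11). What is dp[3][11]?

i\w   0   1   2   3   4   5   6   7   8   9  10  11
  0   0   0   0   0   0   0   0   0   0   0   0   0
  1   0   0   0   0   0   0   0   0   0   6   6   6
  2   0   0   0   0   0   0   0   9   9   9   9   9
  3   0   0   0   0   0   0   0   9   9   9   9   9
  4   0   0   0   0   7   7   7   9   9   9   9  16
  5   0   5   5   5   7  12  12  12  14  14  14  16

9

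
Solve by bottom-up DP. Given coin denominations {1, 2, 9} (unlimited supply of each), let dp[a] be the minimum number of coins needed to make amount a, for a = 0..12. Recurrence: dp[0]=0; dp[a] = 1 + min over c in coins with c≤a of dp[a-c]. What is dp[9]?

 a  0  1  2  3  4  5  6  7  8  9 10 11 12
dp  0  1  1  2  2  3  3  4  4  1  2  2  3

1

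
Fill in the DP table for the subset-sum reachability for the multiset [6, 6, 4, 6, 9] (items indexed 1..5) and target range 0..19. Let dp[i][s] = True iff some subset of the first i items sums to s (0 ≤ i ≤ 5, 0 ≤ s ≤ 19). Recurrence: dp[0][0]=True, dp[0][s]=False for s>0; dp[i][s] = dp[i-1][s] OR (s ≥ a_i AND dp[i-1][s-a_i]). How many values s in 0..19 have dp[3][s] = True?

6

i\s   0   1   2   3   4   5   6   7   8   9  10  11  12  13  14  15  16  17  18  19
  0   T   F   F   F   F   F   F   F   F   F   F   F   F   F   F   F   F   F   F   F
  1   T   F   F   F   F   F   T   F   F   F   F   F   F   F   F   F   F   F   F   F
  2   T   F   F   F   F   F   T   F   F   F   F   F   T   F   F   F   F   F   F   F
  3   T   F   F   F   T   F   T   F   F   F   T   F   T   F   F   F   T   F   F   F
  4   T   F   F   F   T   F   T   F   F   F   T   F   T   F   F   F   T   F   T   F
  5   T   F   F   F   T   F   T   F   F   T   T   F   T   T   F   T   T   F   T   T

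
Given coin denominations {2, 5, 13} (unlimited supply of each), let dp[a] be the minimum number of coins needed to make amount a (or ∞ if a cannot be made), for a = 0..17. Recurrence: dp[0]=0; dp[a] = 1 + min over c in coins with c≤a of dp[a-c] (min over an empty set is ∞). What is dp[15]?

 a  0  1  2  3  4  5  6  7  8  9 10 11 12 13 14 15 16 17
dp  0  -  1  -  2  1  3  2  4  3  2  4  3  1  4  2  5  3
(- denotes ∞ / unreachable)

2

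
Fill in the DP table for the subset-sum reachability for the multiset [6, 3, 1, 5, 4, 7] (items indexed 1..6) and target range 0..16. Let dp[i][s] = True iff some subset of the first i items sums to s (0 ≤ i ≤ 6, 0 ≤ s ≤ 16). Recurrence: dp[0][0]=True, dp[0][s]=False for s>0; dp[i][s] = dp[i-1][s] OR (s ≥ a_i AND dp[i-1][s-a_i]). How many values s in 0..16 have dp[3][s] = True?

8

i\s   0   1   2   3   4   5   6   7   8   9  10  11  12  13  14  15  16
  0   T   F   F   F   F   F   F   F   F   F   F   F   F   F   F   F   F
  1   T   F   F   F   F   F   T   F   F   F   F   F   F   F   F   F   F
  2   T   F   F   T   F   F   T   F   F   T   F   F   F   F   F   F   F
  3   T   T   F   T   T   F   T   T   F   T   T   F   F   F   F   F   F
  4   T   T   F   T   T   T   T   T   T   T   T   T   T   F   T   T   F
  5   T   T   F   T   T   T   T   T   T   T   T   T   T   T   T   T   T
  6   T   T   F   T   T   T   T   T   T   T   T   T   T   T   T   T   T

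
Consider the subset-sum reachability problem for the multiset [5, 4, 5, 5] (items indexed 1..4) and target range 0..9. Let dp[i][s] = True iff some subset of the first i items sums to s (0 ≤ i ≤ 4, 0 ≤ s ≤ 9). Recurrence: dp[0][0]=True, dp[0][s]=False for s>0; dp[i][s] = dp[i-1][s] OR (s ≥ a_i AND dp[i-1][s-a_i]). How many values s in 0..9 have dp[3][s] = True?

4

i\s   0   1   2   3   4   5   6   7   8   9
  0   T   F   F   F   F   F   F   F   F   F
  1   T   F   F   F   F   T   F   F   F   F
  2   T   F   F   F   T   T   F   F   F   T
  3   T   F   F   F   T   T   F   F   F   T
  4   T   F   F   F   T   T   F   F   F   T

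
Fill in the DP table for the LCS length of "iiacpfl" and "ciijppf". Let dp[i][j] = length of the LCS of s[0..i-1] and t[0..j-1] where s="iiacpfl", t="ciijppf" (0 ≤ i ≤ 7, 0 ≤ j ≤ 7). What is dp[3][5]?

   ''  c  i  i  j  p  p  f
''  0  0  0  0  0  0  0  0
 i  0  0  1  1  1  1  1  1
 i  0  0  1  2  2  2  2  2
 a  0  0  1  2  2  2  2  2
 c  0  1  1  2  2  2  2  2
 p  0  1  1  2  2  3  3  3
 f  0  1  1  2  2  3  3  4
 l  0  1  1  2  2  3  3  4

2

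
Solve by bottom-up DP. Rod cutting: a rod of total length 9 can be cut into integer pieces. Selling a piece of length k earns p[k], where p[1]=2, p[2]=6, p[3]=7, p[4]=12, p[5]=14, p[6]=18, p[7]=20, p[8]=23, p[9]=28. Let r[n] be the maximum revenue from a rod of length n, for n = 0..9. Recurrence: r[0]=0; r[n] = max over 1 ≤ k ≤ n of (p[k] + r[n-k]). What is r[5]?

14

   n    0    1    2    3    4    5    6    7    8    9
r[n]    0    2    6    8   12   14   18   20   24   28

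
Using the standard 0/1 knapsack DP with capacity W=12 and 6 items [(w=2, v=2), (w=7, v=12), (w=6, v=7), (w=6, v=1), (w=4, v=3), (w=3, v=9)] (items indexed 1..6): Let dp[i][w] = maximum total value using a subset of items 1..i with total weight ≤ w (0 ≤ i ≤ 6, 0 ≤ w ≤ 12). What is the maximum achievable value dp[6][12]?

23

i\w   0   1   2   3   4   5   6   7   8   9  10  11  12
  0   0   0   0   0   0   0   0   0   0   0   0   0   0
  1   0   0   2   2   2   2   2   2   2   2   2   2   2
  2   0   0   2   2   2   2   2  12  12  14  14  14  14
  3   0   0   2   2   2   2   7  12  12  14  14  14  14
  4   0   0   2   2   2   2   7  12  12  14  14  14  14
  5   0   0   2   2   3   3   7  12  12  14  14  15  15
  6   0   0   2   9   9  11  11  12  12  16  21  21  23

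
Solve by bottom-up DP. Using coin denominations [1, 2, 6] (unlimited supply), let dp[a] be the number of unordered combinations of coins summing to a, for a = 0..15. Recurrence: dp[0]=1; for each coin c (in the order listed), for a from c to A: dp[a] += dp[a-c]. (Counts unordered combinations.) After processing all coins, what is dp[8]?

7

after  coin     0     1     2     3     4     5     6     7     8     9    10    11    12    13    14    15
          1     1     1     1     1     1     1     1     1     1     1     1     1     1     1     1     1
          2     1     1     2     2     3     3     4     4     5     5     6     6     7     7     8     8
          6     1     1     2     2     3     3     5     5     7     7     9     9    12    12    15    15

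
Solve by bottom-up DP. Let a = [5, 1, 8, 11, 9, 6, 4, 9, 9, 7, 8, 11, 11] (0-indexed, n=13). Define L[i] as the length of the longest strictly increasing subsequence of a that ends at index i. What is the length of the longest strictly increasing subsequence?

   i    0    1    2    3    4    5    6    7    8    9   10   11   12
a[i]    5    1    8   11    9    6    4    9    9    7    8   11   11
L[i]    1    1    2    3    3    2    2    3    3    3    4    5    5

5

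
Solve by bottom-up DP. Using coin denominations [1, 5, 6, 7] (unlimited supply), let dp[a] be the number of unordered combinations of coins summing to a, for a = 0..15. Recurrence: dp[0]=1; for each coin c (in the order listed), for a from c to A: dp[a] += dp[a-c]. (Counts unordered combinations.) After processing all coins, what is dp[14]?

10

after  coin     0     1     2     3     4     5     6     7     8     9    10    11    12    13    14    15
          1     1     1     1     1     1     1     1     1     1     1     1     1     1     1     1     1
          5     1     1     1     1     1     2     2     2     2     2     3     3     3     3     3     4
          6     1     1     1     1     1     2     3     3     3     3     4     5     6     6     6     7
          7     1     1     1     1     1     2     3     4     4     4     5     6     8     9    10    11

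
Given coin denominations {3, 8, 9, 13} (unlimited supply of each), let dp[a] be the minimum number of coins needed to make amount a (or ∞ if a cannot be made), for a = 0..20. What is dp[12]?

 a  0  1  2  3  4  5  6  7  8  9 10 11 12 13 14 15 16 17 18 19 20
dp  0  -  -  1  -  -  2  -  1  1  -  2  2  1  3  3  2  2  2  3  3
(- denotes ∞ / unreachable)

2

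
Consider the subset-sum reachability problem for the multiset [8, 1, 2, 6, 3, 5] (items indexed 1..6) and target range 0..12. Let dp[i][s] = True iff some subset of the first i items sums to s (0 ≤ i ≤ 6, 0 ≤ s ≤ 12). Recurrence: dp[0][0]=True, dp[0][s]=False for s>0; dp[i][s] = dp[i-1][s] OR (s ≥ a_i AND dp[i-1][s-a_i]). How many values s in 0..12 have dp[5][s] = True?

13

i\s   0   1   2   3   4   5   6   7   8   9  10  11  12
  0   T   F   F   F   F   F   F   F   F   F   F   F   F
  1   T   F   F   F   F   F   F   F   T   F   F   F   F
  2   T   T   F   F   F   F   F   F   T   T   F   F   F
  3   T   T   T   T   F   F   F   F   T   T   T   T   F
  4   T   T   T   T   F   F   T   T   T   T   T   T   F
  5   T   T   T   T   T   T   T   T   T   T   T   T   T
  6   T   T   T   T   T   T   T   T   T   T   T   T   T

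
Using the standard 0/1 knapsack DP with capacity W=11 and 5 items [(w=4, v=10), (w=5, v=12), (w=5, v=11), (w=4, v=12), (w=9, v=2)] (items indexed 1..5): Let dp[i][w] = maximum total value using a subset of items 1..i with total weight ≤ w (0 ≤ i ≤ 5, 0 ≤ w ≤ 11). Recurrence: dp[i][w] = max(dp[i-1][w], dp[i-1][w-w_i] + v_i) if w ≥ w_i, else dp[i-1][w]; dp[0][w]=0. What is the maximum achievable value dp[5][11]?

i\w   0   1   2   3   4   5   6   7   8   9  10  11
  0   0   0   0   0   0   0   0   0   0   0   0   0
  1   0   0   0   0  10  10  10  10  10  10  10  10
  2   0   0   0   0  10  12  12  12  12  22  22  22
  3   0   0   0   0  10  12  12  12  12  22  23  23
  4   0   0   0   0  12  12  12  12  22  24  24  24
  5   0   0   0   0  12  12  12  12  22  24  24  24

24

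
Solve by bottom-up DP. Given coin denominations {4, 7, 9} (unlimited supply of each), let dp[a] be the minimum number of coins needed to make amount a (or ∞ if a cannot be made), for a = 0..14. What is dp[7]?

1

 a  0  1  2  3  4  5  6  7  8  9 10 11 12 13 14
dp  0  -  -  -  1  -  -  1  2  1  -  2  3  2  2
(- denotes ∞ / unreachable)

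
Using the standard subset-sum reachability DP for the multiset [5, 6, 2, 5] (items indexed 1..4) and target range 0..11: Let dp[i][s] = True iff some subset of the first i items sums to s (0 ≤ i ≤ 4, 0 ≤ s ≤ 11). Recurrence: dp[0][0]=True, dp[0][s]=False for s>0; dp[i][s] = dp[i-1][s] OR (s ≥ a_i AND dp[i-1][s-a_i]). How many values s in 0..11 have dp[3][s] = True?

i\s   0   1   2   3   4   5   6   7   8   9  10  11
  0   T   F   F   F   F   F   F   F   F   F   F   F
  1   T   F   F   F   F   T   F   F   F   F   F   F
  2   T   F   F   F   F   T   T   F   F   F   F   T
  3   T   F   T   F   F   T   T   T   T   F   F   T
  4   T   F   T   F   F   T   T   T   T   F   T   T

7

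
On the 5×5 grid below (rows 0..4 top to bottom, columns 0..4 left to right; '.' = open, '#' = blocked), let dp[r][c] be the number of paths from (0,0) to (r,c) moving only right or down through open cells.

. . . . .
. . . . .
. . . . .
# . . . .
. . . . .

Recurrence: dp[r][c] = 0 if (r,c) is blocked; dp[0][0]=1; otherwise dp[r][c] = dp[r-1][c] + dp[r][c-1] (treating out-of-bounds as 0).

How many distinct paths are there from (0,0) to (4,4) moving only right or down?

r\c   0   1   2   3   4
  0   1   1   1   1   1
  1   1   2   3   4   5
  2   1   3   6  10  15
  3   0   3   9  19  34
  4   0   3  12  31  65

65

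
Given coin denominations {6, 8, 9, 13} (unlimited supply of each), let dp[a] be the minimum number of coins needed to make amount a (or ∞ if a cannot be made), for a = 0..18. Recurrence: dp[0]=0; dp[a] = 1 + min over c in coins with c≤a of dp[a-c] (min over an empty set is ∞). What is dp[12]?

2

 a  0  1  2  3  4  5  6  7  8  9 10 11 12 13 14 15 16 17 18
dp  0  -  -  -  -  -  1  -  1  1  -  -  2  1  2  2  2  2  2
(- denotes ∞ / unreachable)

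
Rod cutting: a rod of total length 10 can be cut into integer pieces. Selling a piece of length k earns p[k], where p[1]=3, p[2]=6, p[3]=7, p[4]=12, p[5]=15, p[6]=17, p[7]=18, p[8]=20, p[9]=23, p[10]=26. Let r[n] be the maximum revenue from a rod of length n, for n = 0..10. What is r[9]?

   n    0    1    2    3    4    5    6    7    8    9   10
r[n]    0    3    6    9   12   15   18   21   24   27   30

27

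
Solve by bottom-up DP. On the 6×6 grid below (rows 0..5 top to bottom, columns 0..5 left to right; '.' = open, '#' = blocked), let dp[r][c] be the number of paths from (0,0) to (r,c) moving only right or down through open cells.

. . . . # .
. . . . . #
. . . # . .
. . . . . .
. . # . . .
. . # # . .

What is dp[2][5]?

4

r\c   0   1   2   3   4   5
  0   1   1   1   1   0   0
  1   1   2   3   4   4   0
  2   1   3   6   0   4   4
  3   1   4  10  10  14  18
  4   1   5   0  10  24  42
  5   1   6   0   0  24  66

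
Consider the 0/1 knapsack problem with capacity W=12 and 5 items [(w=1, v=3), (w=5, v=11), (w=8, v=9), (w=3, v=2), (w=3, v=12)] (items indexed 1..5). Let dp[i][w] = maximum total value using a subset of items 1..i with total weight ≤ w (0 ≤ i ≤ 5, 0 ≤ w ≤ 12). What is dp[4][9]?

i\w   0   1   2   3   4   5   6   7   8   9  10  11  12
  0   0   0   0   0   0   0   0   0   0   0   0   0   0
  1   0   3   3   3   3   3   3   3   3   3   3   3   3
  2   0   3   3   3   3  11  14  14  14  14  14  14  14
  3   0   3   3   3   3  11  14  14  14  14  14  14  14
  4   0   3   3   3   5  11  14  14  14  16  16  16  16
  5   0   3   3  12  15  15  15  17  23  26  26  26  28

16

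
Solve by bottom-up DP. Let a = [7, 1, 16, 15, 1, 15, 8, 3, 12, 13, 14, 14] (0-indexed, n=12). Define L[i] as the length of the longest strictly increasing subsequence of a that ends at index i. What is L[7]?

   i    0    1    2    3    4    5    6    7    8    9   10   11
a[i]    7    1   16   15    1   15    8    3   12   13   14   14
L[i]    1    1    2    2    1    2    2    2    3    4    5    5

2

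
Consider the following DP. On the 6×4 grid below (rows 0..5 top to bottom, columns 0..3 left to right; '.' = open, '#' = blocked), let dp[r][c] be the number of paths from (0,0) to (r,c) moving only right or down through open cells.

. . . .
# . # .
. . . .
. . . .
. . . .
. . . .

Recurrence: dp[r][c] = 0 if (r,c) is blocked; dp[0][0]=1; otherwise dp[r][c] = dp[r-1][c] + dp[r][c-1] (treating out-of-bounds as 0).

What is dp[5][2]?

r\c   0   1   2   3
  0   1   1   1   1
  1   0   1   0   1
  2   0   1   1   2
  3   0   1   2   4
  4   0   1   3   7
  5   0   1   4  11

4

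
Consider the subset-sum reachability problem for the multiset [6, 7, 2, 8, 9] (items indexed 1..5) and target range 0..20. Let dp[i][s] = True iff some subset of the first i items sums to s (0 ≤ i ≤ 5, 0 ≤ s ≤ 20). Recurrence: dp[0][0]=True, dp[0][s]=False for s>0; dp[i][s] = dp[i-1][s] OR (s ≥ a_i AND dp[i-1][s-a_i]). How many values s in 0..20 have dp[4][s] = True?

12

i\s   0   1   2   3   4   5   6   7   8   9  10  11  12  13  14  15  16  17  18  19  20
  0   T   F   F   F   F   F   F   F   F   F   F   F   F   F   F   F   F   F   F   F   F
  1   T   F   F   F   F   F   T   F   F   F   F   F   F   F   F   F   F   F   F   F   F
  2   T   F   F   F   F   F   T   T   F   F   F   F   F   T   F   F   F   F   F   F   F
  3   T   F   T   F   F   F   T   T   T   T   F   F   F   T   F   T   F   F   F   F   F
  4   T   F   T   F   F   F   T   T   T   T   T   F   F   T   T   T   T   T   F   F   F
  5   T   F   T   F   F   F   T   T   T   T   T   T   F   T   T   T   T   T   T   T   F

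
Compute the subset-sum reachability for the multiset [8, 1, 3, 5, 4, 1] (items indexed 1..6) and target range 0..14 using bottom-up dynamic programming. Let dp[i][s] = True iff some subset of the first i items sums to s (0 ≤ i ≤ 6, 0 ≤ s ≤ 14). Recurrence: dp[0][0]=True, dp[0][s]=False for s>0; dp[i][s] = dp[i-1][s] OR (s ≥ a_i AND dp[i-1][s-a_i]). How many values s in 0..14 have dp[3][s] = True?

i\s   0   1   2   3   4   5   6   7   8   9  10  11  12  13  14
  0   T   F   F   F   F   F   F   F   F   F   F   F   F   F   F
  1   T   F   F   F   F   F   F   F   T   F   F   F   F   F   F
  2   T   T   F   F   F   F   F   F   T   T   F   F   F   F   F
  3   T   T   F   T   T   F   F   F   T   T   F   T   T   F   F
  4   T   T   F   T   T   T   T   F   T   T   F   T   T   T   T
  5   T   T   F   T   T   T   T   T   T   T   T   T   T   T   T
  6   T   T   T   T   T   T   T   T   T   T   T   T   T   T   T

8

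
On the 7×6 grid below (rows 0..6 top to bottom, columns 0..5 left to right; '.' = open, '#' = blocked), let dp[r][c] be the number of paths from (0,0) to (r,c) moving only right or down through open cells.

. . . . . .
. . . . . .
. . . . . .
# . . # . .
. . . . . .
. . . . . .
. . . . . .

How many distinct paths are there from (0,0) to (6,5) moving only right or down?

r\c   0   1   2   3   4   5
  0   1   1   1   1   1   1
  1   1   2   3   4   5   6
  2   1   3   6  10  15  21
  3   0   3   9   0  15  36
  4   0   3  12  12  27  63
  5   0   3  15  27  54 117
  6   0   3  18  45  99 216

216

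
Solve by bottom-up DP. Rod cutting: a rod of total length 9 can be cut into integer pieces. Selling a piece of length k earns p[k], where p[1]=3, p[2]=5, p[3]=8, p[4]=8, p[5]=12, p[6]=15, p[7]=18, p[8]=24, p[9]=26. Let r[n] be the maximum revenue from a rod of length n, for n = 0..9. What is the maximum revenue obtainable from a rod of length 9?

   n    0    1    2    3    4    5    6    7    8    9
r[n]    0    3    6    9   12   15   18   21   24   27

27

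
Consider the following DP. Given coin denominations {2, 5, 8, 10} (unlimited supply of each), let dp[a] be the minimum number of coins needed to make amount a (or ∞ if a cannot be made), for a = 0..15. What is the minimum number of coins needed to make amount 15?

 a  0  1  2  3  4  5  6  7  8  9 10 11 12 13 14 15
dp  0  -  1  -  2  1  3  2  1  3  1  4  2  2  3  2
(- denotes ∞ / unreachable)

2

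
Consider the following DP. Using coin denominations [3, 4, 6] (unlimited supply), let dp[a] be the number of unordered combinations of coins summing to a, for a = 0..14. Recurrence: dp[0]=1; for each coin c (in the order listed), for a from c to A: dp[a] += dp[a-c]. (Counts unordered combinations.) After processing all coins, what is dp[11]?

1

after  coin     0     1     2     3     4     5     6     7     8     9    10    11    12    13    14
          3     1     0     0     1     0     0     1     0     0     1     0     0     1     0     0
          4     1     0     0     1     1     0     1     1     1     1     1     1     2     1     1
          6     1     0     0     1     1     0     2     1     1     2     2     1     4     2     2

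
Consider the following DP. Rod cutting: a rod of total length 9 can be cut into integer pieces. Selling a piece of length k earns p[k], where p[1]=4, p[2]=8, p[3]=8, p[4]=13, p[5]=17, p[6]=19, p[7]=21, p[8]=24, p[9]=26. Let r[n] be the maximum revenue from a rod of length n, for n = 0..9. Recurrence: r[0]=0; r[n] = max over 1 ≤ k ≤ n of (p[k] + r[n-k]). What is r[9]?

   n    0    1    2    3    4    5    6    7    8    9
r[n]    0    4    8   12   16   20   24   28   32   36

36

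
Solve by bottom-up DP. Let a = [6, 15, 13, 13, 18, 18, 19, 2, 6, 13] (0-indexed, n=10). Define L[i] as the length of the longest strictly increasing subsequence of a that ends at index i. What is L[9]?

   i    0    1    2    3    4    5    6    7    8    9
a[i]    6   15   13   13   18   18   19    2    6   13
L[i]    1    2    2    2    3    3    4    1    2    3

3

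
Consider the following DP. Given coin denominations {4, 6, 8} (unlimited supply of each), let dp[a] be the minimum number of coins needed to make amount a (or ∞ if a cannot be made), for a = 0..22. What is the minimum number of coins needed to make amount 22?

 a  0  1  2  3  4  5  6  7  8  9 10 11 12 13 14 15 16 17 18 19 20 21 22
dp  0  -  -  -  1  -  1  -  1  -  2  -  2  -  2  -  2  -  3  -  3  -  3
(- denotes ∞ / unreachable)

3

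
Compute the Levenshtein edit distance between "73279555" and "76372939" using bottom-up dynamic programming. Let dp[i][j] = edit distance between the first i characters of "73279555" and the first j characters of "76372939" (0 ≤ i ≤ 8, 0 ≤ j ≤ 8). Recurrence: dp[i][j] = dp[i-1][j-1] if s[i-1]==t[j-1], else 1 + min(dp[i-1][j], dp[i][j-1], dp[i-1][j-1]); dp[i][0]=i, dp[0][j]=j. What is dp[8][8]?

   ''  7  6  3  7  2  9  3  9
''  0  1  2  3  4  5  6  7  8
 7  1  0  1  2  3  4  5  6  7
 3  2  1  1  1  2  3  4  5  6
 2  3  2  2  2  2  2  3  4  5
 7  4  3  3  3  2  3  3  4  5
 9  5  4  4  4  3  3  3  4  4
 5  6  5  5  5  4  4  4  4  5
 5  7  6  6  6  5  5  5  5  5
 5  8  7  7  7  6  6  6  6  6

6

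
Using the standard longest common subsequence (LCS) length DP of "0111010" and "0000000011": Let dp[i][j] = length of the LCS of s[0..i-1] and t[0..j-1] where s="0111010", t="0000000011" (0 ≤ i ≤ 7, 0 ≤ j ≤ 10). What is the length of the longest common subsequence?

   ''  0  0  0  0  0  0  0  0  1  1
''  0  0  0  0  0  0  0  0  0  0  0
 0  0  1  1  1  1  1  1  1  1  1  1
 1  0  1  1  1  1  1  1  1  1  2  2
 1  0  1  1  1  1  1  1  1  1  2  3
 1  0  1  1  1  1  1  1  1  1  2  3
 0  0  1  2  2  2  2  2  2  2  2  3
 1  0  1  2  2  2  2  2  2  2  3  3
 0  0  1  2  3  3  3  3  3  3  3  3

3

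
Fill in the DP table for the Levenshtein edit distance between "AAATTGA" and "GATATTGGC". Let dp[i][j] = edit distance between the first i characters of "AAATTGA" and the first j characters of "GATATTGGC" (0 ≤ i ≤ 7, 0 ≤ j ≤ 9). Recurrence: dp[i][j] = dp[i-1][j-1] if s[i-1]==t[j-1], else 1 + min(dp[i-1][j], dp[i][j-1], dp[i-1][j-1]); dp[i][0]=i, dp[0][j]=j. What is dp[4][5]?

2

   ''  G  A  T  A  T  T  G  G  C
''  0  1  2  3  4  5  6  7  8  9
 A  1  1  1  2  3  4  5  6  7  8
 A  2  2  1  2  2  3  4  5  6  7
 A  3  3  2  2  2  3  4  5  6  7
 T  4  4  3  2  3  2  3  4  5  6
 T  5  5  4  3  3  3  2  3  4  5
 G  6  5  5  4  4  4  3  2  3  4
 A  7  6  5  5  4  5  4  3  3  4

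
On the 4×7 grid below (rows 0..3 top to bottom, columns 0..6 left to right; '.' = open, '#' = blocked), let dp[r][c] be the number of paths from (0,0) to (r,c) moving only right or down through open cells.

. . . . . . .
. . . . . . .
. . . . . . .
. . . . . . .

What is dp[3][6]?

84

r\c   0   1   2   3   4   5   6
  0   1   1   1   1   1   1   1
  1   1   2   3   4   5   6   7
  2   1   3   6  10  15  21  28
  3   1   4  10  20  35  56  84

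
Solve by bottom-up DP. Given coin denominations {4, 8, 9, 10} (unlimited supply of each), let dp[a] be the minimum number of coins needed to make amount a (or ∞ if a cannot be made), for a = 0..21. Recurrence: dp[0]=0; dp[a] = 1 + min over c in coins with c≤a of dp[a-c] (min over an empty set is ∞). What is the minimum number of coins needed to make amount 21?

 a  0  1  2  3  4  5  6  7  8  9 10 11 12 13 14 15 16 17 18 19 20 21
dp  0  -  -  -  1  -  -  -  1  1  1  -  2  2  2  -  2  2  2  2  2  3
(- denotes ∞ / unreachable)

3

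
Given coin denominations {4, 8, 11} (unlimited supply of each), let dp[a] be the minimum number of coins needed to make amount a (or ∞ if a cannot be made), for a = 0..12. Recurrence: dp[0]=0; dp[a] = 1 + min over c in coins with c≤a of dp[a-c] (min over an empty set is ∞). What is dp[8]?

1

 a  0  1  2  3  4  5  6  7  8  9 10 11 12
dp  0  -  -  -  1  -  -  -  1  -  -  1  2
(- denotes ∞ / unreachable)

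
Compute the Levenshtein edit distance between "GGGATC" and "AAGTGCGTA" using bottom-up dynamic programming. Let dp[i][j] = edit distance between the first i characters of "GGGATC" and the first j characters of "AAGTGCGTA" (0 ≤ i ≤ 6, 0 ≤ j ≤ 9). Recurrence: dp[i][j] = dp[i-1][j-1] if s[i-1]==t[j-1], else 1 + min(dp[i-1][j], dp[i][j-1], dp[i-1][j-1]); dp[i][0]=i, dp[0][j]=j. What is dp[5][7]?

5

   ''  A  A  G  T  G  C  G  T  A
''  0  1  2  3  4  5  6  7  8  9
 G  1  1  2  2  3  4  5  6  7  8
 G  2  2  2  2  3  3  4  5  6  7
 G  3  3  3  2  3  3  4  4  5  6
 A  4  3  3  3  3  4  4  5  5  5
 T  5  4  4  4  3  4  5  5  5  6
 C  6  5  5  5  4  4  4  5  6  6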